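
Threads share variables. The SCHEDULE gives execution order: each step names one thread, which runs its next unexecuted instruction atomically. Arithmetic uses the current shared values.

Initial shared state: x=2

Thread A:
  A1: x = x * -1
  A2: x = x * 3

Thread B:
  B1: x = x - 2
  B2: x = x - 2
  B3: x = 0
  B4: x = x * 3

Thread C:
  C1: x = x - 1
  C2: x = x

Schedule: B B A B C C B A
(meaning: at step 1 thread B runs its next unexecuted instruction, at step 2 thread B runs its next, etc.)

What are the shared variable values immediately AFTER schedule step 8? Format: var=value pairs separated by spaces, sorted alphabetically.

Step 1: thread B executes B1 (x = x - 2). Shared: x=0. PCs: A@0 B@1 C@0
Step 2: thread B executes B2 (x = x - 2). Shared: x=-2. PCs: A@0 B@2 C@0
Step 3: thread A executes A1 (x = x * -1). Shared: x=2. PCs: A@1 B@2 C@0
Step 4: thread B executes B3 (x = 0). Shared: x=0. PCs: A@1 B@3 C@0
Step 5: thread C executes C1 (x = x - 1). Shared: x=-1. PCs: A@1 B@3 C@1
Step 6: thread C executes C2 (x = x). Shared: x=-1. PCs: A@1 B@3 C@2
Step 7: thread B executes B4 (x = x * 3). Shared: x=-3. PCs: A@1 B@4 C@2
Step 8: thread A executes A2 (x = x * 3). Shared: x=-9. PCs: A@2 B@4 C@2

Answer: x=-9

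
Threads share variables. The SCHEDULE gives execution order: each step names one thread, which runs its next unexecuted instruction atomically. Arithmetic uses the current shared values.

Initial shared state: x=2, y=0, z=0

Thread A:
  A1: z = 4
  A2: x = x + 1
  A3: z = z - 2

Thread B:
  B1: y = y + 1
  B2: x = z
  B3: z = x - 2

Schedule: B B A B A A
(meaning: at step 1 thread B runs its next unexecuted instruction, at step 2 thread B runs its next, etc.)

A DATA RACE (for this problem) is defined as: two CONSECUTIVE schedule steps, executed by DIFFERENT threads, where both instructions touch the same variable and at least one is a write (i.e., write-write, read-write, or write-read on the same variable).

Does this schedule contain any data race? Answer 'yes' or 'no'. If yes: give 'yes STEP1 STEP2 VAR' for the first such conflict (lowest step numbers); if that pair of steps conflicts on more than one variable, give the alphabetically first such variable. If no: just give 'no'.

Steps 1,2: same thread (B). No race.
Steps 2,3: B(x = z) vs A(z = 4). RACE on z (R-W).
Steps 3,4: A(z = 4) vs B(z = x - 2). RACE on z (W-W).
Steps 4,5: B(z = x - 2) vs A(x = x + 1). RACE on x (R-W).
Steps 5,6: same thread (A). No race.
First conflict at steps 2,3.

Answer: yes 2 3 z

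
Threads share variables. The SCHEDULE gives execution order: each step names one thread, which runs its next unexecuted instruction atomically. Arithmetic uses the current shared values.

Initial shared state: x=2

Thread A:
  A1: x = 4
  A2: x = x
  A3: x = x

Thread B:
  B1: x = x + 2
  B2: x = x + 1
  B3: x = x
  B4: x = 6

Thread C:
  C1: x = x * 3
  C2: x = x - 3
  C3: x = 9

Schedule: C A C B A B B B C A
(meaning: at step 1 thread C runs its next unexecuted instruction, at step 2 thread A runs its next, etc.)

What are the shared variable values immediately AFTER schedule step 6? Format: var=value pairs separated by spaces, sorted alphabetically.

Step 1: thread C executes C1 (x = x * 3). Shared: x=6. PCs: A@0 B@0 C@1
Step 2: thread A executes A1 (x = 4). Shared: x=4. PCs: A@1 B@0 C@1
Step 3: thread C executes C2 (x = x - 3). Shared: x=1. PCs: A@1 B@0 C@2
Step 4: thread B executes B1 (x = x + 2). Shared: x=3. PCs: A@1 B@1 C@2
Step 5: thread A executes A2 (x = x). Shared: x=3. PCs: A@2 B@1 C@2
Step 6: thread B executes B2 (x = x + 1). Shared: x=4. PCs: A@2 B@2 C@2

Answer: x=4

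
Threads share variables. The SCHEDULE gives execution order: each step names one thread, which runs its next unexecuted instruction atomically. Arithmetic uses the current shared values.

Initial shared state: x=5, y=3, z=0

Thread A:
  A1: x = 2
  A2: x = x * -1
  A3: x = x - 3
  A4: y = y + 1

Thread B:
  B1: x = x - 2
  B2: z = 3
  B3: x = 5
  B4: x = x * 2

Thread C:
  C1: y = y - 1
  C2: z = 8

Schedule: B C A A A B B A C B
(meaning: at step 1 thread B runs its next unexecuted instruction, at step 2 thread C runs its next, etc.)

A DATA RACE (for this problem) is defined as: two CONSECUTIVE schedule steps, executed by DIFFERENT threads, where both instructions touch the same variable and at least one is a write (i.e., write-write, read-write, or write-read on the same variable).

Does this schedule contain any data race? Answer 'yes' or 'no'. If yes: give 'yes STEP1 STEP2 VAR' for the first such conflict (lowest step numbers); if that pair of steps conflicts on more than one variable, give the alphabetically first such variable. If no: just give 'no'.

Answer: no

Derivation:
Steps 1,2: B(r=x,w=x) vs C(r=y,w=y). No conflict.
Steps 2,3: C(r=y,w=y) vs A(r=-,w=x). No conflict.
Steps 3,4: same thread (A). No race.
Steps 4,5: same thread (A). No race.
Steps 5,6: A(r=x,w=x) vs B(r=-,w=z). No conflict.
Steps 6,7: same thread (B). No race.
Steps 7,8: B(r=-,w=x) vs A(r=y,w=y). No conflict.
Steps 8,9: A(r=y,w=y) vs C(r=-,w=z). No conflict.
Steps 9,10: C(r=-,w=z) vs B(r=x,w=x). No conflict.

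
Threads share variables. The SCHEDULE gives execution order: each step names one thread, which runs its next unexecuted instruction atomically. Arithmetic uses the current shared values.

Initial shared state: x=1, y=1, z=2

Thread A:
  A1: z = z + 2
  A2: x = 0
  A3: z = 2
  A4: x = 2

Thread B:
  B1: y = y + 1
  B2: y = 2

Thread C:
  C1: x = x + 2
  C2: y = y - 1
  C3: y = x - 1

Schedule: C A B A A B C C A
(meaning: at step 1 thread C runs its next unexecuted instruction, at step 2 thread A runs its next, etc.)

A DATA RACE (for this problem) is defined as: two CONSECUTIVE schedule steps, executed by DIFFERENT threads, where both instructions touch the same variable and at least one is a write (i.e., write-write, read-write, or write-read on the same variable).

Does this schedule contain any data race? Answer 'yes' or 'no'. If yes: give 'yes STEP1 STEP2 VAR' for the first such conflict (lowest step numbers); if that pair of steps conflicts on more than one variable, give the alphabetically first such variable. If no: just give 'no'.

Answer: yes 6 7 y

Derivation:
Steps 1,2: C(r=x,w=x) vs A(r=z,w=z). No conflict.
Steps 2,3: A(r=z,w=z) vs B(r=y,w=y). No conflict.
Steps 3,4: B(r=y,w=y) vs A(r=-,w=x). No conflict.
Steps 4,5: same thread (A). No race.
Steps 5,6: A(r=-,w=z) vs B(r=-,w=y). No conflict.
Steps 6,7: B(y = 2) vs C(y = y - 1). RACE on y (W-W).
Steps 7,8: same thread (C). No race.
Steps 8,9: C(y = x - 1) vs A(x = 2). RACE on x (R-W).
First conflict at steps 6,7.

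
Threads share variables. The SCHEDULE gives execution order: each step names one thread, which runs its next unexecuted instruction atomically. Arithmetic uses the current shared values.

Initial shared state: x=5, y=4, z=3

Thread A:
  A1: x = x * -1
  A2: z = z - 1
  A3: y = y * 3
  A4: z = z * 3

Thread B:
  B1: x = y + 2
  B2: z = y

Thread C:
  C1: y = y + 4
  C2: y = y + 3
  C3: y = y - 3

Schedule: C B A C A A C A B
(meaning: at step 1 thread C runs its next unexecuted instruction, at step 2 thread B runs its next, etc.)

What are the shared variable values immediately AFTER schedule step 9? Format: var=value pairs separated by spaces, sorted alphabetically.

Answer: x=-10 y=30 z=30

Derivation:
Step 1: thread C executes C1 (y = y + 4). Shared: x=5 y=8 z=3. PCs: A@0 B@0 C@1
Step 2: thread B executes B1 (x = y + 2). Shared: x=10 y=8 z=3. PCs: A@0 B@1 C@1
Step 3: thread A executes A1 (x = x * -1). Shared: x=-10 y=8 z=3. PCs: A@1 B@1 C@1
Step 4: thread C executes C2 (y = y + 3). Shared: x=-10 y=11 z=3. PCs: A@1 B@1 C@2
Step 5: thread A executes A2 (z = z - 1). Shared: x=-10 y=11 z=2. PCs: A@2 B@1 C@2
Step 6: thread A executes A3 (y = y * 3). Shared: x=-10 y=33 z=2. PCs: A@3 B@1 C@2
Step 7: thread C executes C3 (y = y - 3). Shared: x=-10 y=30 z=2. PCs: A@3 B@1 C@3
Step 8: thread A executes A4 (z = z * 3). Shared: x=-10 y=30 z=6. PCs: A@4 B@1 C@3
Step 9: thread B executes B2 (z = y). Shared: x=-10 y=30 z=30. PCs: A@4 B@2 C@3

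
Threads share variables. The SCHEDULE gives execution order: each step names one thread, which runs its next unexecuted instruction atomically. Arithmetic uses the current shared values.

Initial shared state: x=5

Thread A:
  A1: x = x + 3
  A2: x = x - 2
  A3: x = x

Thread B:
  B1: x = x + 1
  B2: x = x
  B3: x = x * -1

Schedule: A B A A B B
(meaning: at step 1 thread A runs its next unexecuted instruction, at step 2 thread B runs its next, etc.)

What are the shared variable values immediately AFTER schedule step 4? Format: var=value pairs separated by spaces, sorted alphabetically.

Answer: x=7

Derivation:
Step 1: thread A executes A1 (x = x + 3). Shared: x=8. PCs: A@1 B@0
Step 2: thread B executes B1 (x = x + 1). Shared: x=9. PCs: A@1 B@1
Step 3: thread A executes A2 (x = x - 2). Shared: x=7. PCs: A@2 B@1
Step 4: thread A executes A3 (x = x). Shared: x=7. PCs: A@3 B@1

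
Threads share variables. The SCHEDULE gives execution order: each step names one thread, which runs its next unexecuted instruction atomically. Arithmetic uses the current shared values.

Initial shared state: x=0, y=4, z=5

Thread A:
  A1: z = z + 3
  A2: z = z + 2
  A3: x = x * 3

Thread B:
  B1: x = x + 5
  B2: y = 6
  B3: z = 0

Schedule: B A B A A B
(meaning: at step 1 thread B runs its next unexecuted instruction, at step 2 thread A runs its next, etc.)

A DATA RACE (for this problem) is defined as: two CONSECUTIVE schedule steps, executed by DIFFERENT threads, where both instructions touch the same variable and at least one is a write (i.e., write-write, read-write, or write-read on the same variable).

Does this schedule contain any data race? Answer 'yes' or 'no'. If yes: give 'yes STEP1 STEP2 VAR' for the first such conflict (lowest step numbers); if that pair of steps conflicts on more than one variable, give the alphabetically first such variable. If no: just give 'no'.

Answer: no

Derivation:
Steps 1,2: B(r=x,w=x) vs A(r=z,w=z). No conflict.
Steps 2,3: A(r=z,w=z) vs B(r=-,w=y). No conflict.
Steps 3,4: B(r=-,w=y) vs A(r=z,w=z). No conflict.
Steps 4,5: same thread (A). No race.
Steps 5,6: A(r=x,w=x) vs B(r=-,w=z). No conflict.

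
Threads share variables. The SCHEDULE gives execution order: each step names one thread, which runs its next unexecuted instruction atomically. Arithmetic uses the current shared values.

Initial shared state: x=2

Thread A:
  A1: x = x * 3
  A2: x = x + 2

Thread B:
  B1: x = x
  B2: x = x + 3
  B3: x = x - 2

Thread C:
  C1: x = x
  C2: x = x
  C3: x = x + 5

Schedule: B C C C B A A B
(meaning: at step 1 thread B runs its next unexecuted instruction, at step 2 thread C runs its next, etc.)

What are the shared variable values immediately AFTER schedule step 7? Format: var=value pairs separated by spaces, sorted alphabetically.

Step 1: thread B executes B1 (x = x). Shared: x=2. PCs: A@0 B@1 C@0
Step 2: thread C executes C1 (x = x). Shared: x=2. PCs: A@0 B@1 C@1
Step 3: thread C executes C2 (x = x). Shared: x=2. PCs: A@0 B@1 C@2
Step 4: thread C executes C3 (x = x + 5). Shared: x=7. PCs: A@0 B@1 C@3
Step 5: thread B executes B2 (x = x + 3). Shared: x=10. PCs: A@0 B@2 C@3
Step 6: thread A executes A1 (x = x * 3). Shared: x=30. PCs: A@1 B@2 C@3
Step 7: thread A executes A2 (x = x + 2). Shared: x=32. PCs: A@2 B@2 C@3

Answer: x=32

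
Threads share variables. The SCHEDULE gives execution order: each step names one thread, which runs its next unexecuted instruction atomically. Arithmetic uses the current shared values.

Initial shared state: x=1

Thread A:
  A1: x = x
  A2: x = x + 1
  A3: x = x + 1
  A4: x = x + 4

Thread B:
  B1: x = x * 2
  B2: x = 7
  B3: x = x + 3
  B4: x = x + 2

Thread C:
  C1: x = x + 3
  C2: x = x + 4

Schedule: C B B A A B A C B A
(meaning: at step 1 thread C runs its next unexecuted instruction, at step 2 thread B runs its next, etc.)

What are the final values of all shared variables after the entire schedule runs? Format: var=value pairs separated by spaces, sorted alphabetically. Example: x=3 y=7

Step 1: thread C executes C1 (x = x + 3). Shared: x=4. PCs: A@0 B@0 C@1
Step 2: thread B executes B1 (x = x * 2). Shared: x=8. PCs: A@0 B@1 C@1
Step 3: thread B executes B2 (x = 7). Shared: x=7. PCs: A@0 B@2 C@1
Step 4: thread A executes A1 (x = x). Shared: x=7. PCs: A@1 B@2 C@1
Step 5: thread A executes A2 (x = x + 1). Shared: x=8. PCs: A@2 B@2 C@1
Step 6: thread B executes B3 (x = x + 3). Shared: x=11. PCs: A@2 B@3 C@1
Step 7: thread A executes A3 (x = x + 1). Shared: x=12. PCs: A@3 B@3 C@1
Step 8: thread C executes C2 (x = x + 4). Shared: x=16. PCs: A@3 B@3 C@2
Step 9: thread B executes B4 (x = x + 2). Shared: x=18. PCs: A@3 B@4 C@2
Step 10: thread A executes A4 (x = x + 4). Shared: x=22. PCs: A@4 B@4 C@2

Answer: x=22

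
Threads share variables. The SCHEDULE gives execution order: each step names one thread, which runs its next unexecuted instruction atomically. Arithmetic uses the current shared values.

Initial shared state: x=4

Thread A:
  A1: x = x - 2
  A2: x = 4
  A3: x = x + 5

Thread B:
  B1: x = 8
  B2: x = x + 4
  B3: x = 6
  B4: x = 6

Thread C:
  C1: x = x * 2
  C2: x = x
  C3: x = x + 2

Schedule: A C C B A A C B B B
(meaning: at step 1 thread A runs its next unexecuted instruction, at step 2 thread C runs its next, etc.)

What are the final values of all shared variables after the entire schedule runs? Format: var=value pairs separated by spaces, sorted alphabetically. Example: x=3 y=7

Answer: x=6

Derivation:
Step 1: thread A executes A1 (x = x - 2). Shared: x=2. PCs: A@1 B@0 C@0
Step 2: thread C executes C1 (x = x * 2). Shared: x=4. PCs: A@1 B@0 C@1
Step 3: thread C executes C2 (x = x). Shared: x=4. PCs: A@1 B@0 C@2
Step 4: thread B executes B1 (x = 8). Shared: x=8. PCs: A@1 B@1 C@2
Step 5: thread A executes A2 (x = 4). Shared: x=4. PCs: A@2 B@1 C@2
Step 6: thread A executes A3 (x = x + 5). Shared: x=9. PCs: A@3 B@1 C@2
Step 7: thread C executes C3 (x = x + 2). Shared: x=11. PCs: A@3 B@1 C@3
Step 8: thread B executes B2 (x = x + 4). Shared: x=15. PCs: A@3 B@2 C@3
Step 9: thread B executes B3 (x = 6). Shared: x=6. PCs: A@3 B@3 C@3
Step 10: thread B executes B4 (x = 6). Shared: x=6. PCs: A@3 B@4 C@3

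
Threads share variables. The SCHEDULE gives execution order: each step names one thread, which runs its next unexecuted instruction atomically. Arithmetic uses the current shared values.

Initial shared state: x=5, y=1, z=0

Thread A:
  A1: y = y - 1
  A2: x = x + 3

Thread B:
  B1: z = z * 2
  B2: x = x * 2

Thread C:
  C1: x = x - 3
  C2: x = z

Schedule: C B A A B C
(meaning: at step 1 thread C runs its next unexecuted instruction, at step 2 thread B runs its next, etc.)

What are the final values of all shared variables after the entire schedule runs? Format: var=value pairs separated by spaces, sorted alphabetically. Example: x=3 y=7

Step 1: thread C executes C1 (x = x - 3). Shared: x=2 y=1 z=0. PCs: A@0 B@0 C@1
Step 2: thread B executes B1 (z = z * 2). Shared: x=2 y=1 z=0. PCs: A@0 B@1 C@1
Step 3: thread A executes A1 (y = y - 1). Shared: x=2 y=0 z=0. PCs: A@1 B@1 C@1
Step 4: thread A executes A2 (x = x + 3). Shared: x=5 y=0 z=0. PCs: A@2 B@1 C@1
Step 5: thread B executes B2 (x = x * 2). Shared: x=10 y=0 z=0. PCs: A@2 B@2 C@1
Step 6: thread C executes C2 (x = z). Shared: x=0 y=0 z=0. PCs: A@2 B@2 C@2

Answer: x=0 y=0 z=0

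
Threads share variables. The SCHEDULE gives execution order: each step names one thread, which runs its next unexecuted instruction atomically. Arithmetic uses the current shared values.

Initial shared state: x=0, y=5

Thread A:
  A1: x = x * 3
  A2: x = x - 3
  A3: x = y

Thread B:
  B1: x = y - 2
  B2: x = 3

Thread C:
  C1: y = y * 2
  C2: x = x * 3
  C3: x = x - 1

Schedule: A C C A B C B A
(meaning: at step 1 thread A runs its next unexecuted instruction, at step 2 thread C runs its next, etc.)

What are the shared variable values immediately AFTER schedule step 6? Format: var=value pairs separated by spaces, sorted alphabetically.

Step 1: thread A executes A1 (x = x * 3). Shared: x=0 y=5. PCs: A@1 B@0 C@0
Step 2: thread C executes C1 (y = y * 2). Shared: x=0 y=10. PCs: A@1 B@0 C@1
Step 3: thread C executes C2 (x = x * 3). Shared: x=0 y=10. PCs: A@1 B@0 C@2
Step 4: thread A executes A2 (x = x - 3). Shared: x=-3 y=10. PCs: A@2 B@0 C@2
Step 5: thread B executes B1 (x = y - 2). Shared: x=8 y=10. PCs: A@2 B@1 C@2
Step 6: thread C executes C3 (x = x - 1). Shared: x=7 y=10. PCs: A@2 B@1 C@3

Answer: x=7 y=10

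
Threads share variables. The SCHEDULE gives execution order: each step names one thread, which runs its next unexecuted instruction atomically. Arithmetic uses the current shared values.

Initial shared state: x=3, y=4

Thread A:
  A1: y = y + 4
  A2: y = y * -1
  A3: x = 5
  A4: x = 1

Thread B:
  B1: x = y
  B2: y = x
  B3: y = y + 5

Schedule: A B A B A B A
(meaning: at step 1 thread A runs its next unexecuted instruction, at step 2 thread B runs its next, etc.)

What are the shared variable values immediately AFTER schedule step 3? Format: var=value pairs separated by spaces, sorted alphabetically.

Answer: x=8 y=-8

Derivation:
Step 1: thread A executes A1 (y = y + 4). Shared: x=3 y=8. PCs: A@1 B@0
Step 2: thread B executes B1 (x = y). Shared: x=8 y=8. PCs: A@1 B@1
Step 3: thread A executes A2 (y = y * -1). Shared: x=8 y=-8. PCs: A@2 B@1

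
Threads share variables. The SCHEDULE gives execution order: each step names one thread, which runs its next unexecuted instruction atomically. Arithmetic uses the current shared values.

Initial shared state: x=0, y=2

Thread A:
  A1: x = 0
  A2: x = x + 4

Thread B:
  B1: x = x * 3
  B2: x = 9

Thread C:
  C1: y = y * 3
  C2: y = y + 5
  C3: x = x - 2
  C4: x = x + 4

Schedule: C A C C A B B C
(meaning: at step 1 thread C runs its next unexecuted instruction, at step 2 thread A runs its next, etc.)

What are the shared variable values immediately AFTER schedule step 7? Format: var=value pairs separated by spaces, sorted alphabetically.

Step 1: thread C executes C1 (y = y * 3). Shared: x=0 y=6. PCs: A@0 B@0 C@1
Step 2: thread A executes A1 (x = 0). Shared: x=0 y=6. PCs: A@1 B@0 C@1
Step 3: thread C executes C2 (y = y + 5). Shared: x=0 y=11. PCs: A@1 B@0 C@2
Step 4: thread C executes C3 (x = x - 2). Shared: x=-2 y=11. PCs: A@1 B@0 C@3
Step 5: thread A executes A2 (x = x + 4). Shared: x=2 y=11. PCs: A@2 B@0 C@3
Step 6: thread B executes B1 (x = x * 3). Shared: x=6 y=11. PCs: A@2 B@1 C@3
Step 7: thread B executes B2 (x = 9). Shared: x=9 y=11. PCs: A@2 B@2 C@3

Answer: x=9 y=11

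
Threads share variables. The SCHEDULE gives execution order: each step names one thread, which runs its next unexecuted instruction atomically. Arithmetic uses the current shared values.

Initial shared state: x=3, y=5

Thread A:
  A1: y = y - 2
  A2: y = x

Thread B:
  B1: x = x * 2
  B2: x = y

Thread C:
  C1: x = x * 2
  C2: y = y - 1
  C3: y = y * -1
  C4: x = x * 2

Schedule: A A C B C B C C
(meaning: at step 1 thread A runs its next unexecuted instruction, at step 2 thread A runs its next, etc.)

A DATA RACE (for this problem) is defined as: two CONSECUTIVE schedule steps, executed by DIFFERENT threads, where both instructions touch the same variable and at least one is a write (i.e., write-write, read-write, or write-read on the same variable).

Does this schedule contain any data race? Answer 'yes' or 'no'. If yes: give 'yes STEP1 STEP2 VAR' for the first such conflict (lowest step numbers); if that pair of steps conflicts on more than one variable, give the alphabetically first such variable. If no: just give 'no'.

Answer: yes 2 3 x

Derivation:
Steps 1,2: same thread (A). No race.
Steps 2,3: A(y = x) vs C(x = x * 2). RACE on x (R-W).
Steps 3,4: C(x = x * 2) vs B(x = x * 2). RACE on x (W-W).
Steps 4,5: B(r=x,w=x) vs C(r=y,w=y). No conflict.
Steps 5,6: C(y = y - 1) vs B(x = y). RACE on y (W-R).
Steps 6,7: B(x = y) vs C(y = y * -1). RACE on y (R-W).
Steps 7,8: same thread (C). No race.
First conflict at steps 2,3.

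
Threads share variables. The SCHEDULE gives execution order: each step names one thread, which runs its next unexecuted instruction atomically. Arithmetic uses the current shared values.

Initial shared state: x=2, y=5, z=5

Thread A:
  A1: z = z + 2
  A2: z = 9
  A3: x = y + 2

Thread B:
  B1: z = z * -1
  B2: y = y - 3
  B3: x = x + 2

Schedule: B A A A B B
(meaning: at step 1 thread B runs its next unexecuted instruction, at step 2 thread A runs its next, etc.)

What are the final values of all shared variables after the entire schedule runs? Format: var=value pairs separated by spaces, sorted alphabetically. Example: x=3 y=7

Answer: x=9 y=2 z=9

Derivation:
Step 1: thread B executes B1 (z = z * -1). Shared: x=2 y=5 z=-5. PCs: A@0 B@1
Step 2: thread A executes A1 (z = z + 2). Shared: x=2 y=5 z=-3. PCs: A@1 B@1
Step 3: thread A executes A2 (z = 9). Shared: x=2 y=5 z=9. PCs: A@2 B@1
Step 4: thread A executes A3 (x = y + 2). Shared: x=7 y=5 z=9. PCs: A@3 B@1
Step 5: thread B executes B2 (y = y - 3). Shared: x=7 y=2 z=9. PCs: A@3 B@2
Step 6: thread B executes B3 (x = x + 2). Shared: x=9 y=2 z=9. PCs: A@3 B@3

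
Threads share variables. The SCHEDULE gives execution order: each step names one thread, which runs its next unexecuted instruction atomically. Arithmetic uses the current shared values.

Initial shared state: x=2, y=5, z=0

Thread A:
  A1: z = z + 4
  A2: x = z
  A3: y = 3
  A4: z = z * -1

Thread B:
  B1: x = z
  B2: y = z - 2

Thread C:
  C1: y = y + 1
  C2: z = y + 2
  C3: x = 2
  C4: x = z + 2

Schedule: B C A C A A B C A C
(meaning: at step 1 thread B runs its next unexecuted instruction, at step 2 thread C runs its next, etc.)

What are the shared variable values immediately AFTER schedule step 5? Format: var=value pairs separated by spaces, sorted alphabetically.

Step 1: thread B executes B1 (x = z). Shared: x=0 y=5 z=0. PCs: A@0 B@1 C@0
Step 2: thread C executes C1 (y = y + 1). Shared: x=0 y=6 z=0. PCs: A@0 B@1 C@1
Step 3: thread A executes A1 (z = z + 4). Shared: x=0 y=6 z=4. PCs: A@1 B@1 C@1
Step 4: thread C executes C2 (z = y + 2). Shared: x=0 y=6 z=8. PCs: A@1 B@1 C@2
Step 5: thread A executes A2 (x = z). Shared: x=8 y=6 z=8. PCs: A@2 B@1 C@2

Answer: x=8 y=6 z=8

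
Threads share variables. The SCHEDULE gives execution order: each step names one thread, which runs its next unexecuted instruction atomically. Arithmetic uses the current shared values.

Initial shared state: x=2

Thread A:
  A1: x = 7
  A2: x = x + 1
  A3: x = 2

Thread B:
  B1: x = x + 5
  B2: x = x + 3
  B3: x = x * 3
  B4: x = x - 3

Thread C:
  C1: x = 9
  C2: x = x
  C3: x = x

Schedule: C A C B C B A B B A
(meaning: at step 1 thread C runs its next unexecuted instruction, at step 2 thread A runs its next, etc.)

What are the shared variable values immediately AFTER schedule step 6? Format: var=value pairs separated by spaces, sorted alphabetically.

Step 1: thread C executes C1 (x = 9). Shared: x=9. PCs: A@0 B@0 C@1
Step 2: thread A executes A1 (x = 7). Shared: x=7. PCs: A@1 B@0 C@1
Step 3: thread C executes C2 (x = x). Shared: x=7. PCs: A@1 B@0 C@2
Step 4: thread B executes B1 (x = x + 5). Shared: x=12. PCs: A@1 B@1 C@2
Step 5: thread C executes C3 (x = x). Shared: x=12. PCs: A@1 B@1 C@3
Step 6: thread B executes B2 (x = x + 3). Shared: x=15. PCs: A@1 B@2 C@3

Answer: x=15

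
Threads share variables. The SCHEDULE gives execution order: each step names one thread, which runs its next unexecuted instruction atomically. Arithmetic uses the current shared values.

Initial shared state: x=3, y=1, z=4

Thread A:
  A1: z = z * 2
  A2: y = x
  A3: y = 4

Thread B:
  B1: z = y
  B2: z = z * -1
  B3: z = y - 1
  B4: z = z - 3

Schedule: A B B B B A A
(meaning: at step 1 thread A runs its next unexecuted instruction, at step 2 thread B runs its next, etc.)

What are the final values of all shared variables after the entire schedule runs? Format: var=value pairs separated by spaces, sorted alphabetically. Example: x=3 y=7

Answer: x=3 y=4 z=-3

Derivation:
Step 1: thread A executes A1 (z = z * 2). Shared: x=3 y=1 z=8. PCs: A@1 B@0
Step 2: thread B executes B1 (z = y). Shared: x=3 y=1 z=1. PCs: A@1 B@1
Step 3: thread B executes B2 (z = z * -1). Shared: x=3 y=1 z=-1. PCs: A@1 B@2
Step 4: thread B executes B3 (z = y - 1). Shared: x=3 y=1 z=0. PCs: A@1 B@3
Step 5: thread B executes B4 (z = z - 3). Shared: x=3 y=1 z=-3. PCs: A@1 B@4
Step 6: thread A executes A2 (y = x). Shared: x=3 y=3 z=-3. PCs: A@2 B@4
Step 7: thread A executes A3 (y = 4). Shared: x=3 y=4 z=-3. PCs: A@3 B@4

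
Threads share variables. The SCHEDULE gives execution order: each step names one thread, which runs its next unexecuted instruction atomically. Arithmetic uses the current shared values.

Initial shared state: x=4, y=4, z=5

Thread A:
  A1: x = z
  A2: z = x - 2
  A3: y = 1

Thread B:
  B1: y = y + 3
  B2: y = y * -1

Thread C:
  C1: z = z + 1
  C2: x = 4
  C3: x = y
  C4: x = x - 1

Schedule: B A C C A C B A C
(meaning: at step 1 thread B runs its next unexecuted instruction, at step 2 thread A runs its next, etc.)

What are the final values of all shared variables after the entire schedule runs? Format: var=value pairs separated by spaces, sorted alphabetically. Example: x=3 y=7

Step 1: thread B executes B1 (y = y + 3). Shared: x=4 y=7 z=5. PCs: A@0 B@1 C@0
Step 2: thread A executes A1 (x = z). Shared: x=5 y=7 z=5. PCs: A@1 B@1 C@0
Step 3: thread C executes C1 (z = z + 1). Shared: x=5 y=7 z=6. PCs: A@1 B@1 C@1
Step 4: thread C executes C2 (x = 4). Shared: x=4 y=7 z=6. PCs: A@1 B@1 C@2
Step 5: thread A executes A2 (z = x - 2). Shared: x=4 y=7 z=2. PCs: A@2 B@1 C@2
Step 6: thread C executes C3 (x = y). Shared: x=7 y=7 z=2. PCs: A@2 B@1 C@3
Step 7: thread B executes B2 (y = y * -1). Shared: x=7 y=-7 z=2. PCs: A@2 B@2 C@3
Step 8: thread A executes A3 (y = 1). Shared: x=7 y=1 z=2. PCs: A@3 B@2 C@3
Step 9: thread C executes C4 (x = x - 1). Shared: x=6 y=1 z=2. PCs: A@3 B@2 C@4

Answer: x=6 y=1 z=2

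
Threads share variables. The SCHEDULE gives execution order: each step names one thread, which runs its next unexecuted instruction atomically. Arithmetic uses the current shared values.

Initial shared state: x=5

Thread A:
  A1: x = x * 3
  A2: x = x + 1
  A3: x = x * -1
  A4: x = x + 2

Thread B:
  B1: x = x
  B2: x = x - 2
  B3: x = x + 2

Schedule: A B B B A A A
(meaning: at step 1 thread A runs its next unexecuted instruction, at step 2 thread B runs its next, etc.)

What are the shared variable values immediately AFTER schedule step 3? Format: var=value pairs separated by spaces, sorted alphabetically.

Step 1: thread A executes A1 (x = x * 3). Shared: x=15. PCs: A@1 B@0
Step 2: thread B executes B1 (x = x). Shared: x=15. PCs: A@1 B@1
Step 3: thread B executes B2 (x = x - 2). Shared: x=13. PCs: A@1 B@2

Answer: x=13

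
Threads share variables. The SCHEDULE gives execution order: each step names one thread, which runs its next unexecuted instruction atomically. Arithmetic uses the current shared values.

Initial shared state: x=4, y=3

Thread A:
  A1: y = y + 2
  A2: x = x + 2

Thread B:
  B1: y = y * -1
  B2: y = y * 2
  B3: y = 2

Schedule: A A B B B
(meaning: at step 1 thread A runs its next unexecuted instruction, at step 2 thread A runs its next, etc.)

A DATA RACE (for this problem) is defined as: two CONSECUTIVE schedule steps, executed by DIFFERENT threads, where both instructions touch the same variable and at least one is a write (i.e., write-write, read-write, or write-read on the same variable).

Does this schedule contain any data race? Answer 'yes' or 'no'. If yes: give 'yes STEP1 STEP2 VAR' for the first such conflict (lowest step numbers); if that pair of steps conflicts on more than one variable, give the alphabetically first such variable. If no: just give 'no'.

Answer: no

Derivation:
Steps 1,2: same thread (A). No race.
Steps 2,3: A(r=x,w=x) vs B(r=y,w=y). No conflict.
Steps 3,4: same thread (B). No race.
Steps 4,5: same thread (B). No race.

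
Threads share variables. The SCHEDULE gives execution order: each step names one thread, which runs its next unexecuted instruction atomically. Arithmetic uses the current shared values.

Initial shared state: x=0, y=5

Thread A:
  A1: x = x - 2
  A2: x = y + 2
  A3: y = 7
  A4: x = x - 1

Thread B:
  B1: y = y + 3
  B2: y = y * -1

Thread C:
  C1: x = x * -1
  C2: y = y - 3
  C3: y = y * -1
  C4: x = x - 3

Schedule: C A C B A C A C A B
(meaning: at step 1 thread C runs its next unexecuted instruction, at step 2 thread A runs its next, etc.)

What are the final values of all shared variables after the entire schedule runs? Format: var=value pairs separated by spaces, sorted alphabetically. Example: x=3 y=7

Answer: x=3 y=-7

Derivation:
Step 1: thread C executes C1 (x = x * -1). Shared: x=0 y=5. PCs: A@0 B@0 C@1
Step 2: thread A executes A1 (x = x - 2). Shared: x=-2 y=5. PCs: A@1 B@0 C@1
Step 3: thread C executes C2 (y = y - 3). Shared: x=-2 y=2. PCs: A@1 B@0 C@2
Step 4: thread B executes B1 (y = y + 3). Shared: x=-2 y=5. PCs: A@1 B@1 C@2
Step 5: thread A executes A2 (x = y + 2). Shared: x=7 y=5. PCs: A@2 B@1 C@2
Step 6: thread C executes C3 (y = y * -1). Shared: x=7 y=-5. PCs: A@2 B@1 C@3
Step 7: thread A executes A3 (y = 7). Shared: x=7 y=7. PCs: A@3 B@1 C@3
Step 8: thread C executes C4 (x = x - 3). Shared: x=4 y=7. PCs: A@3 B@1 C@4
Step 9: thread A executes A4 (x = x - 1). Shared: x=3 y=7. PCs: A@4 B@1 C@4
Step 10: thread B executes B2 (y = y * -1). Shared: x=3 y=-7. PCs: A@4 B@2 C@4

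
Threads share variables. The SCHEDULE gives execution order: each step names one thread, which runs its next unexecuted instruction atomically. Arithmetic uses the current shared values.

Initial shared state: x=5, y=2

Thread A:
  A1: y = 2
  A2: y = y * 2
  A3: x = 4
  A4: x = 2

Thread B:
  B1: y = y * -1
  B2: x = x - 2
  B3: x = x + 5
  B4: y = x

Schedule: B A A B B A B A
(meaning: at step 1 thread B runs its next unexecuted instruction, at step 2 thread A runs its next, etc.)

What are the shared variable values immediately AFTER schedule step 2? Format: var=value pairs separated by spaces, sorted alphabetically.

Answer: x=5 y=2

Derivation:
Step 1: thread B executes B1 (y = y * -1). Shared: x=5 y=-2. PCs: A@0 B@1
Step 2: thread A executes A1 (y = 2). Shared: x=5 y=2. PCs: A@1 B@1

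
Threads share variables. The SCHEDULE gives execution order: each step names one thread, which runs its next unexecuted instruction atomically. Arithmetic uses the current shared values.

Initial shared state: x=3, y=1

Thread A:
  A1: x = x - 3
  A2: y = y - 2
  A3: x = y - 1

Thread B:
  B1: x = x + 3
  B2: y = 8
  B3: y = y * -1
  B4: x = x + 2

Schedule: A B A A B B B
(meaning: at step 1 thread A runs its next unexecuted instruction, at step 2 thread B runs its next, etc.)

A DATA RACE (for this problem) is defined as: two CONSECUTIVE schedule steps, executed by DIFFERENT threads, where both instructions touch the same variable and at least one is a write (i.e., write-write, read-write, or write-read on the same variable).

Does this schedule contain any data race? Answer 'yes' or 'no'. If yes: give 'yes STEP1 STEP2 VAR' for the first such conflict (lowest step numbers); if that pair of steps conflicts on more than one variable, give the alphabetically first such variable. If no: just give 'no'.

Steps 1,2: A(x = x - 3) vs B(x = x + 3). RACE on x (W-W).
Steps 2,3: B(r=x,w=x) vs A(r=y,w=y). No conflict.
Steps 3,4: same thread (A). No race.
Steps 4,5: A(x = y - 1) vs B(y = 8). RACE on y (R-W).
Steps 5,6: same thread (B). No race.
Steps 6,7: same thread (B). No race.
First conflict at steps 1,2.

Answer: yes 1 2 x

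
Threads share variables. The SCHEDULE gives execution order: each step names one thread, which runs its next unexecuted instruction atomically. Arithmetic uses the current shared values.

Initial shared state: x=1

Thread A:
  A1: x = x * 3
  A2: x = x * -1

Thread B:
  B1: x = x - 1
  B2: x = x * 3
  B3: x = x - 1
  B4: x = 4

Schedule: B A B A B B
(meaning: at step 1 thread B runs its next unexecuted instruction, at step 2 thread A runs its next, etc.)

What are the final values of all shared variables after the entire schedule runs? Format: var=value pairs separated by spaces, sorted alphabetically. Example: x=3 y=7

Answer: x=4

Derivation:
Step 1: thread B executes B1 (x = x - 1). Shared: x=0. PCs: A@0 B@1
Step 2: thread A executes A1 (x = x * 3). Shared: x=0. PCs: A@1 B@1
Step 3: thread B executes B2 (x = x * 3). Shared: x=0. PCs: A@1 B@2
Step 4: thread A executes A2 (x = x * -1). Shared: x=0. PCs: A@2 B@2
Step 5: thread B executes B3 (x = x - 1). Shared: x=-1. PCs: A@2 B@3
Step 6: thread B executes B4 (x = 4). Shared: x=4. PCs: A@2 B@4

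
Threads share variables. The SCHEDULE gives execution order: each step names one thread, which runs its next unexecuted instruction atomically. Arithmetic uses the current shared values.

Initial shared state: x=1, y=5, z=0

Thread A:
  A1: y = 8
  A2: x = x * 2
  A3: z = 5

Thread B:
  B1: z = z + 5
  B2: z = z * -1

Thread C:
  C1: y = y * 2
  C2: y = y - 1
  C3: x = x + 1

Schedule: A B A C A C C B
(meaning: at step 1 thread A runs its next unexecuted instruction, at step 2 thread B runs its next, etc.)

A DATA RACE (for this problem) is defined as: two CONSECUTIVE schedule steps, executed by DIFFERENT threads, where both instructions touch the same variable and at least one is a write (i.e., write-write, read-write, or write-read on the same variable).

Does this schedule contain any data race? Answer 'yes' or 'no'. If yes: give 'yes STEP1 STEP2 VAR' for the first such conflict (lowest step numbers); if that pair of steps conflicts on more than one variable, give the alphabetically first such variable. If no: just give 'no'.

Answer: no

Derivation:
Steps 1,2: A(r=-,w=y) vs B(r=z,w=z). No conflict.
Steps 2,3: B(r=z,w=z) vs A(r=x,w=x). No conflict.
Steps 3,4: A(r=x,w=x) vs C(r=y,w=y). No conflict.
Steps 4,5: C(r=y,w=y) vs A(r=-,w=z). No conflict.
Steps 5,6: A(r=-,w=z) vs C(r=y,w=y). No conflict.
Steps 6,7: same thread (C). No race.
Steps 7,8: C(r=x,w=x) vs B(r=z,w=z). No conflict.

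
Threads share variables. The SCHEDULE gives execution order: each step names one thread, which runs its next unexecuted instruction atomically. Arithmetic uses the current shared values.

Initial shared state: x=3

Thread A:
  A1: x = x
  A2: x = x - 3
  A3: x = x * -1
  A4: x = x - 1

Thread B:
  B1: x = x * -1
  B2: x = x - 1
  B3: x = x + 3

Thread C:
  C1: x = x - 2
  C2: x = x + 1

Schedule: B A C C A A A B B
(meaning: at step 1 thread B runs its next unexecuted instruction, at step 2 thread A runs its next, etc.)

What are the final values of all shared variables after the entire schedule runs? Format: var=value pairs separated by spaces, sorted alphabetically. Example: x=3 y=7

Answer: x=8

Derivation:
Step 1: thread B executes B1 (x = x * -1). Shared: x=-3. PCs: A@0 B@1 C@0
Step 2: thread A executes A1 (x = x). Shared: x=-3. PCs: A@1 B@1 C@0
Step 3: thread C executes C1 (x = x - 2). Shared: x=-5. PCs: A@1 B@1 C@1
Step 4: thread C executes C2 (x = x + 1). Shared: x=-4. PCs: A@1 B@1 C@2
Step 5: thread A executes A2 (x = x - 3). Shared: x=-7. PCs: A@2 B@1 C@2
Step 6: thread A executes A3 (x = x * -1). Shared: x=7. PCs: A@3 B@1 C@2
Step 7: thread A executes A4 (x = x - 1). Shared: x=6. PCs: A@4 B@1 C@2
Step 8: thread B executes B2 (x = x - 1). Shared: x=5. PCs: A@4 B@2 C@2
Step 9: thread B executes B3 (x = x + 3). Shared: x=8. PCs: A@4 B@3 C@2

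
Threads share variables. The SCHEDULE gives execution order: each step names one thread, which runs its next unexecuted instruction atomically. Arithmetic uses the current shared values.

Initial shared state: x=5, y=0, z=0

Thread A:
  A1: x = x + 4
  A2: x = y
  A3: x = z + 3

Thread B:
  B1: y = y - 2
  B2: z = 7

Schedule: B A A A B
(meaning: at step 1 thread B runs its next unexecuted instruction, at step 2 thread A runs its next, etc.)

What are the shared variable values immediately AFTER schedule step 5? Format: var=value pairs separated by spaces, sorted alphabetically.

Step 1: thread B executes B1 (y = y - 2). Shared: x=5 y=-2 z=0. PCs: A@0 B@1
Step 2: thread A executes A1 (x = x + 4). Shared: x=9 y=-2 z=0. PCs: A@1 B@1
Step 3: thread A executes A2 (x = y). Shared: x=-2 y=-2 z=0. PCs: A@2 B@1
Step 4: thread A executes A3 (x = z + 3). Shared: x=3 y=-2 z=0. PCs: A@3 B@1
Step 5: thread B executes B2 (z = 7). Shared: x=3 y=-2 z=7. PCs: A@3 B@2

Answer: x=3 y=-2 z=7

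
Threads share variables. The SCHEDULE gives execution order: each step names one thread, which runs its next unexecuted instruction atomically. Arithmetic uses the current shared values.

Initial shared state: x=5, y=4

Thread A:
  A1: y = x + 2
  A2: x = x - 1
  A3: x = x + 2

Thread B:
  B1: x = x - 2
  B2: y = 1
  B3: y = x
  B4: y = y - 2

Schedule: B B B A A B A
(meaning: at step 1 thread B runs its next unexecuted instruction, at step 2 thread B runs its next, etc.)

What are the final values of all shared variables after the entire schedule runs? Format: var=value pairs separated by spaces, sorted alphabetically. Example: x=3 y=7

Step 1: thread B executes B1 (x = x - 2). Shared: x=3 y=4. PCs: A@0 B@1
Step 2: thread B executes B2 (y = 1). Shared: x=3 y=1. PCs: A@0 B@2
Step 3: thread B executes B3 (y = x). Shared: x=3 y=3. PCs: A@0 B@3
Step 4: thread A executes A1 (y = x + 2). Shared: x=3 y=5. PCs: A@1 B@3
Step 5: thread A executes A2 (x = x - 1). Shared: x=2 y=5. PCs: A@2 B@3
Step 6: thread B executes B4 (y = y - 2). Shared: x=2 y=3. PCs: A@2 B@4
Step 7: thread A executes A3 (x = x + 2). Shared: x=4 y=3. PCs: A@3 B@4

Answer: x=4 y=3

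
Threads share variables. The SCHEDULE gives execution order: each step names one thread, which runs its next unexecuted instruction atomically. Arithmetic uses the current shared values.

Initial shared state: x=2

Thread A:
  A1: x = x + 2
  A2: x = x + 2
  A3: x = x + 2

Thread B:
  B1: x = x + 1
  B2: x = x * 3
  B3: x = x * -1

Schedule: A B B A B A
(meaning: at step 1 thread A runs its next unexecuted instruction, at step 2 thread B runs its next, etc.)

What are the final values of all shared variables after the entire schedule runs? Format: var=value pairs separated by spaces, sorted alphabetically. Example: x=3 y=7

Answer: x=-15

Derivation:
Step 1: thread A executes A1 (x = x + 2). Shared: x=4. PCs: A@1 B@0
Step 2: thread B executes B1 (x = x + 1). Shared: x=5. PCs: A@1 B@1
Step 3: thread B executes B2 (x = x * 3). Shared: x=15. PCs: A@1 B@2
Step 4: thread A executes A2 (x = x + 2). Shared: x=17. PCs: A@2 B@2
Step 5: thread B executes B3 (x = x * -1). Shared: x=-17. PCs: A@2 B@3
Step 6: thread A executes A3 (x = x + 2). Shared: x=-15. PCs: A@3 B@3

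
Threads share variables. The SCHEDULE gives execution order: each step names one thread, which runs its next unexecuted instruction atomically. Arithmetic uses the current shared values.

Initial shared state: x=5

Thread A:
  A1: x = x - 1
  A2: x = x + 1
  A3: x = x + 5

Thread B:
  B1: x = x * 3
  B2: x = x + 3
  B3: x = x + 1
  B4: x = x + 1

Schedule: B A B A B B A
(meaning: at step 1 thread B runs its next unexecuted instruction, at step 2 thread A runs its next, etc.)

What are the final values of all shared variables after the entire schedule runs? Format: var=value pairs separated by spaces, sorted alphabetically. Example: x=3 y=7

Step 1: thread B executes B1 (x = x * 3). Shared: x=15. PCs: A@0 B@1
Step 2: thread A executes A1 (x = x - 1). Shared: x=14. PCs: A@1 B@1
Step 3: thread B executes B2 (x = x + 3). Shared: x=17. PCs: A@1 B@2
Step 4: thread A executes A2 (x = x + 1). Shared: x=18. PCs: A@2 B@2
Step 5: thread B executes B3 (x = x + 1). Shared: x=19. PCs: A@2 B@3
Step 6: thread B executes B4 (x = x + 1). Shared: x=20. PCs: A@2 B@4
Step 7: thread A executes A3 (x = x + 5). Shared: x=25. PCs: A@3 B@4

Answer: x=25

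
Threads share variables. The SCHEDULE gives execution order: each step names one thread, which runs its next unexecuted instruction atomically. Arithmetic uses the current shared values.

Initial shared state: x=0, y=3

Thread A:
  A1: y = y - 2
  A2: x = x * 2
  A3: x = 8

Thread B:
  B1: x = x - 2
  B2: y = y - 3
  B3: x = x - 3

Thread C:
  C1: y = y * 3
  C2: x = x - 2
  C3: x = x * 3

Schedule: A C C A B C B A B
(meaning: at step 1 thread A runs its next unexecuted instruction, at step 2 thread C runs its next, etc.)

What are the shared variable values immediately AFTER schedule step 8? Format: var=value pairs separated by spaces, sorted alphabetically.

Step 1: thread A executes A1 (y = y - 2). Shared: x=0 y=1. PCs: A@1 B@0 C@0
Step 2: thread C executes C1 (y = y * 3). Shared: x=0 y=3. PCs: A@1 B@0 C@1
Step 3: thread C executes C2 (x = x - 2). Shared: x=-2 y=3. PCs: A@1 B@0 C@2
Step 4: thread A executes A2 (x = x * 2). Shared: x=-4 y=3. PCs: A@2 B@0 C@2
Step 5: thread B executes B1 (x = x - 2). Shared: x=-6 y=3. PCs: A@2 B@1 C@2
Step 6: thread C executes C3 (x = x * 3). Shared: x=-18 y=3. PCs: A@2 B@1 C@3
Step 7: thread B executes B2 (y = y - 3). Shared: x=-18 y=0. PCs: A@2 B@2 C@3
Step 8: thread A executes A3 (x = 8). Shared: x=8 y=0. PCs: A@3 B@2 C@3

Answer: x=8 y=0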